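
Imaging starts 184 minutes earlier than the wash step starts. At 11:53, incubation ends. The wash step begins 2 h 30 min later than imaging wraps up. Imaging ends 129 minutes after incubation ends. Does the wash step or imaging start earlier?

Imaging ends at 11:53 + 129 min = 14:02.
The wash step starts at 14:02 + 150 min = 16:32.
Imaging starts at 16:32 − 184 min = 13:28.
The wash step starts at 16:32 and imaging starts at 13:28, so imaging is first.

imaging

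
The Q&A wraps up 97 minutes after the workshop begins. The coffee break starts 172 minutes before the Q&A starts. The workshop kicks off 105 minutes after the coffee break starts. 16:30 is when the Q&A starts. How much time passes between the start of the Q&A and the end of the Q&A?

half an hour

The coffee break starts at 16:30 − 172 min = 13:38.
The workshop starts at 13:38 + 105 min = 15:23.
The Q&A ends at 15:23 + 97 min = 17:00.
From 16:30 to 17:00 is half an hour.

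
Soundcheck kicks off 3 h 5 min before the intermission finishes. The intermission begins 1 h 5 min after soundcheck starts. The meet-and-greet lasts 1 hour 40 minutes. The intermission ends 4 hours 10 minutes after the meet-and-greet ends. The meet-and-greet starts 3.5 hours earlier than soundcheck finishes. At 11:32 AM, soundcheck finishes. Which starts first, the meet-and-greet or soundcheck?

The meet-and-greet starts at 11:32 AM − 210 min = 8:02 AM.
The meet-and-greet ends at 8:02 AM + 100 min = 9:42 AM.
The intermission ends at 9:42 AM + 250 min = 1:52 PM.
Soundcheck starts at 1:52 PM − 185 min = 10:47 AM.
The meet-and-greet starts at 8:02 AM and soundcheck starts at 10:47 AM, so the meet-and-greet is first.

the meet-and-greet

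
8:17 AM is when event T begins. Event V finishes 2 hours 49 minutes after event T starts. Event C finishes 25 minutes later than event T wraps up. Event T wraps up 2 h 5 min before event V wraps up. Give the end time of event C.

9:26 AM

Event V ends at 8:17 AM + 169 min = 11:06 AM.
Event T ends at 11:06 AM − 125 min = 9:01 AM.
Event C ends at 9:01 AM + 25 min = 9:26 AM.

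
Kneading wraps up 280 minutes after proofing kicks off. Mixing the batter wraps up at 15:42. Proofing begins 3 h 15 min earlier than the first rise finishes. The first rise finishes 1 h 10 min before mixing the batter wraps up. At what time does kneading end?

15:57

The first rise ends at 15:42 − 70 min = 14:32.
Proofing starts at 14:32 − 195 min = 11:17.
Kneading ends at 11:17 + 280 min = 15:57.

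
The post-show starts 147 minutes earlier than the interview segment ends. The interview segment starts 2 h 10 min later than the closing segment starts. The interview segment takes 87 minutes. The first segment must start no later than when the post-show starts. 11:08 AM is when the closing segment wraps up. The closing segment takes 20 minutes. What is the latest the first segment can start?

The closing segment starts at 11:08 AM − 20 min = 10:48 AM.
The interview segment starts at 10:48 AM + 130 min = 12:58 PM.
The interview segment ends at 12:58 PM + 87 min = 2:25 PM.
The post-show starts at 2:25 PM − 147 min = 11:58 AM.
The first segment is bounded by the post-show, so the latest it can start is 11:58 AM.

11:58 AM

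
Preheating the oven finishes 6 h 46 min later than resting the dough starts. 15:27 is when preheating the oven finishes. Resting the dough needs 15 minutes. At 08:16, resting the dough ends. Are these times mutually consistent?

Resting the dough starts at 08:16 − 15 min = 08:01.
Preheating the oven ends at 08:01 + 406 min = 14:47.
But preheating the oven is also said to end at 15:27 — a 40-minute conflict.

No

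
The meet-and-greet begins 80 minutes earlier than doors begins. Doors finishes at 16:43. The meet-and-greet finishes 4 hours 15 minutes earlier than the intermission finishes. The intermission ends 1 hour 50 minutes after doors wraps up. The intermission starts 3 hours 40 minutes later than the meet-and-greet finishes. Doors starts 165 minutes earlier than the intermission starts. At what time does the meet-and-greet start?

13:53

The intermission ends at 16:43 + 110 min = 18:33.
The meet-and-greet ends at 18:33 − 255 min = 14:18.
The intermission starts at 14:18 + 220 min = 17:58.
Doors starts at 17:58 − 165 min = 15:13.
The meet-and-greet starts at 15:13 − 80 min = 13:53.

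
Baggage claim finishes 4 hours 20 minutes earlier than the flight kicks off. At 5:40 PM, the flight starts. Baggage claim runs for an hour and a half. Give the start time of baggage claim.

Baggage claim ends at 5:40 PM − 260 min = 1:20 PM.
Baggage claim starts at 1:20 PM − 90 min = 11:50 AM.

11:50 AM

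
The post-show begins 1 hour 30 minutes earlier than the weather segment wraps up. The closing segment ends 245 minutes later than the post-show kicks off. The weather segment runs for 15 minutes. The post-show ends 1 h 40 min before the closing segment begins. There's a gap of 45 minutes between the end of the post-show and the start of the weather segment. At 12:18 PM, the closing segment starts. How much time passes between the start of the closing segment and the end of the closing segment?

The post-show ends at 12:18 PM − 100 min = 10:38 AM.
The weather segment starts at 10:38 AM + 45 min = 11:23 AM.
The weather segment ends at 11:23 AM + 15 min = 11:38 AM.
The post-show starts at 11:38 AM − 90 min = 10:08 AM.
The closing segment ends at 10:08 AM + 245 min = 2:13 PM.
From 12:18 PM to 2:13 PM is 115 minutes.

115 minutes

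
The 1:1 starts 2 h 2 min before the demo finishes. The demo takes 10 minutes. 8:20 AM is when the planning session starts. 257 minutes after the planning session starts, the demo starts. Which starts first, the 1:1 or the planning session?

The demo starts at 8:20 AM + 257 min = 12:37 PM.
The demo ends at 12:37 PM + 10 min = 12:47 PM.
The 1:1 starts at 12:47 PM − 122 min = 10:45 AM.
The 1:1 starts at 10:45 AM and the planning session starts at 8:20 AM, so the planning session is first.

the planning session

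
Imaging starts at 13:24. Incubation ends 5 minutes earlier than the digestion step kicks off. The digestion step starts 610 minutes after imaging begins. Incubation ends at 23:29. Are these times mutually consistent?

The digestion step starts at 13:24 + 610 min = 23:34.
Incubation ends at 23:34 − 5 min = 23:29.
That matches the stated 23:29, so the schedule is consistent.

Yes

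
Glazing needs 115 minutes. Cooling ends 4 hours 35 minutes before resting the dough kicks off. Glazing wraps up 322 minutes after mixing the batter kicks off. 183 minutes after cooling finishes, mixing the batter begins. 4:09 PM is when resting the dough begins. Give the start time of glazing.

Cooling ends at 4:09 PM − 275 min = 11:34 AM.
Mixing the batter starts at 11:34 AM + 183 min = 2:37 PM.
Glazing ends at 2:37 PM + 322 min = 7:59 PM.
Glazing starts at 7:59 PM − 115 min = 6:04 PM.

6:04 PM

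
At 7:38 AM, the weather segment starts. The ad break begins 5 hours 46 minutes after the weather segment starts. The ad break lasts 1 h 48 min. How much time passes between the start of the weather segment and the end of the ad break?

7 hours 34 minutes

The ad break starts at 7:38 AM + 346 min = 1:24 PM.
The ad break ends at 1:24 PM + 108 min = 3:12 PM.
From 7:38 AM to 3:12 PM is 7 hours 34 minutes.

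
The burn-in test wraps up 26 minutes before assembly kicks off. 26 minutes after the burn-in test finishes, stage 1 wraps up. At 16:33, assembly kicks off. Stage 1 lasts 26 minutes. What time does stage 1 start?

The burn-in test ends at 16:33 − 26 min = 16:07.
Stage 1 ends at 16:07 + 26 min = 16:33.
Stage 1 starts at 16:33 − 26 min = 16:07.

16:07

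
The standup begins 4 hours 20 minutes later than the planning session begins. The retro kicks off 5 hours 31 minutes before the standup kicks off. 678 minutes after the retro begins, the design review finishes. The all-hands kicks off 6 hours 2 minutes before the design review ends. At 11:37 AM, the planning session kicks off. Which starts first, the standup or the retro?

the retro

The standup starts at 11:37 AM + 260 min = 3:57 PM.
The retro starts at 3:57 PM − 331 min = 10:26 AM.
The standup starts at 3:57 PM and the retro starts at 10:26 AM, so the retro is first.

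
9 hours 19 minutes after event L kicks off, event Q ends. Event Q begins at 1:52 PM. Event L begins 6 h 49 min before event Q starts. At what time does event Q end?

Event L starts at 1:52 PM − 409 min = 7:03 AM.
Event Q ends at 7:03 AM + 559 min = 4:22 PM.

4:22 PM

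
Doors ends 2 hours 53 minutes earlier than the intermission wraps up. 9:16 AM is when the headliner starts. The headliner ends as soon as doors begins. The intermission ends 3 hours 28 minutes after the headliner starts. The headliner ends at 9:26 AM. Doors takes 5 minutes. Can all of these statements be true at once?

The intermission ends at 9:16 AM + 208 min = 12:44 PM.
Doors ends at 12:44 PM − 173 min = 9:51 AM.
Doors starts at 9:51 AM − 5 min = 9:46 AM.
So the headliner ends at 9:46 AM.
But the headliner is also said to end at 9:26 AM — a 20-minute conflict.

No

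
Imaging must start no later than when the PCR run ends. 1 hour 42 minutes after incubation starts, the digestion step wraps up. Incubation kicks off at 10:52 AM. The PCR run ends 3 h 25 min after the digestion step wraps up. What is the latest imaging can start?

The digestion step ends at 10:52 AM + 102 min = 12:34 PM.
The PCR run ends at 12:34 PM + 205 min = 3:59 PM.
Imaging is bounded by the PCR run, so the latest it can start is 3:59 PM.

3:59 PM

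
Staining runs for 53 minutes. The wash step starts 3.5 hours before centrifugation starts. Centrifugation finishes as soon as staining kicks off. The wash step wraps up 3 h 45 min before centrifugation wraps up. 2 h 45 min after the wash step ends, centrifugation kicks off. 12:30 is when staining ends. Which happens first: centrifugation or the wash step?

the wash step

Staining starts at 12:30 − 53 min = 11:37.
So centrifugation ends at 11:37.
The wash step ends at 11:37 − 225 min = 07:52.
Centrifugation starts at 07:52 + 165 min = 10:37.
The wash step starts at 10:37 − 210 min = 07:07.
Centrifugation starts at 10:37 and the wash step starts at 07:07, so the wash step is first.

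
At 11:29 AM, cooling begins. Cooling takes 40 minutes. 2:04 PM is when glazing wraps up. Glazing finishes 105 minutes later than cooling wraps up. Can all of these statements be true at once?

No

Cooling ends at 11:29 AM + 40 min = 12:09 PM.
Glazing ends at 12:09 PM + 105 min = 1:54 PM.
But glazing is also said to end at 2:04 PM — a 10-minute conflict.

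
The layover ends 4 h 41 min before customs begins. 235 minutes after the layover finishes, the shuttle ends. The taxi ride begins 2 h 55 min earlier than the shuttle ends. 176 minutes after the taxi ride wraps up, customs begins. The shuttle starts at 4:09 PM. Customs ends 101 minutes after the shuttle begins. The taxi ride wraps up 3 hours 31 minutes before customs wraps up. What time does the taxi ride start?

1:34 PM

Customs ends at 4:09 PM + 101 min = 5:50 PM.
The taxi ride ends at 5:50 PM − 211 min = 2:19 PM.
Customs starts at 2:19 PM + 176 min = 5:15 PM.
The layover ends at 5:15 PM − 281 min = 12:34 PM.
The shuttle ends at 12:34 PM + 235 min = 4:29 PM.
The taxi ride starts at 4:29 PM − 175 min = 1:34 PM.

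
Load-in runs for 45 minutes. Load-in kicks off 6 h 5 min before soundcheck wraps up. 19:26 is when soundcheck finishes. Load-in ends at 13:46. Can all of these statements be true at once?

No

Load-in starts at 19:26 − 365 min = 13:21.
Load-in ends at 13:21 + 45 min = 14:06.
But load-in is also said to end at 13:46 — a 20-minute conflict.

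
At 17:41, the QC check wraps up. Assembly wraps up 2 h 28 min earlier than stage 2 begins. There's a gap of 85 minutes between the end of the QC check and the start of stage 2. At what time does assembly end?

Stage 2 starts at 17:41 + 85 min = 19:06.
Assembly ends at 19:06 − 148 min = 16:38.

16:38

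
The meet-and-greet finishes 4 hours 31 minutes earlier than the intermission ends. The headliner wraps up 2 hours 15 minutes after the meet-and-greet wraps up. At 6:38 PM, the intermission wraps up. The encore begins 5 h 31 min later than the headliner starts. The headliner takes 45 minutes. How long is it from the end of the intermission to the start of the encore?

The meet-and-greet ends at 6:38 PM − 271 min = 2:07 PM.
The headliner ends at 2:07 PM + 135 min = 4:22 PM.
The headliner starts at 4:22 PM − 45 min = 3:37 PM.
The encore starts at 3:37 PM + 331 min = 9:08 PM.
From 6:38 PM to 9:08 PM is 150 minutes.

150 minutes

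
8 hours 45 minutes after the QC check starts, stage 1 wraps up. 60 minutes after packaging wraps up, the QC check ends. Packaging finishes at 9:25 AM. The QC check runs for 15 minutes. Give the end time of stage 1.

6:55 PM

The QC check ends at 9:25 AM + 60 min = 10:25 AM.
The QC check starts at 10:25 AM − 15 min = 10:10 AM.
Stage 1 ends at 10:10 AM + 525 min = 6:55 PM.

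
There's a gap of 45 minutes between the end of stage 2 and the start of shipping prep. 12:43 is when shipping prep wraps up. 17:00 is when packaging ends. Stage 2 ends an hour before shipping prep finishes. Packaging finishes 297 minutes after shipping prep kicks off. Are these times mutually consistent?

Stage 2 ends at 12:43 − 60 min = 11:43.
Shipping prep starts at 11:43 + 45 min = 12:28.
Packaging ends at 12:28 + 297 min = 17:25.
But packaging is also said to end at 17:00 — a 25-minute conflict.

No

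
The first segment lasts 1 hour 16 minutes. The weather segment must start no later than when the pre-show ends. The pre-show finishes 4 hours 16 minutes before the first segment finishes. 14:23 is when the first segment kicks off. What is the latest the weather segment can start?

11:23

The first segment ends at 14:23 + 76 min = 15:39.
The pre-show ends at 15:39 − 256 min = 11:23.
The weather segment is bounded by the pre-show, so the latest it can start is 11:23.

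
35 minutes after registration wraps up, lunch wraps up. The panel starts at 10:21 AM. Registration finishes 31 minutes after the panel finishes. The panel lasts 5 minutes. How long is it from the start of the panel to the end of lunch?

1 hour 11 minutes

The panel ends at 10:21 AM + 5 min = 10:26 AM.
Registration ends at 10:26 AM + 31 min = 10:57 AM.
Lunch ends at 10:57 AM + 35 min = 11:32 AM.
From 10:21 AM to 11:32 AM is 1 hour 11 minutes.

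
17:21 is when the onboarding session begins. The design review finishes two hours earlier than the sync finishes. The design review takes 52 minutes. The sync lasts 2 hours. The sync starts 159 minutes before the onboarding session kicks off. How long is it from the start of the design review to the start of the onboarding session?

3 h 31 min

The sync starts at 17:21 − 159 min = 14:42.
The sync ends at 14:42 + 120 min = 16:42.
The design review ends at 16:42 − 120 min = 14:42.
The design review starts at 14:42 − 52 min = 13:50.
From 13:50 to 17:21 is 3 h 31 min.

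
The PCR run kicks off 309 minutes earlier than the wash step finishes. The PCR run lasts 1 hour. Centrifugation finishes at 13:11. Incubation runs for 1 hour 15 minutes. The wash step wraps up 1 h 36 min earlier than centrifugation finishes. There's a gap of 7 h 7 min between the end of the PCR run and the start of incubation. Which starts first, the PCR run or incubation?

The wash step ends at 13:11 − 96 min = 11:35.
The PCR run starts at 11:35 − 309 min = 06:26.
The PCR run ends at 06:26 + 60 min = 07:26.
Incubation starts at 07:26 + 427 min = 14:33.
The PCR run starts at 06:26 and incubation starts at 14:33, so the PCR run is first.

the PCR run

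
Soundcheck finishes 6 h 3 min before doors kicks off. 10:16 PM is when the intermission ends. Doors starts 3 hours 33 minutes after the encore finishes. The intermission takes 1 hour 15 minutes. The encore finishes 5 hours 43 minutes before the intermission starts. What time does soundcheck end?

12:48 PM

The intermission starts at 10:16 PM − 75 min = 9:01 PM.
The encore ends at 9:01 PM − 343 min = 3:18 PM.
Doors starts at 3:18 PM + 213 min = 6:51 PM.
Soundcheck ends at 6:51 PM − 363 min = 12:48 PM.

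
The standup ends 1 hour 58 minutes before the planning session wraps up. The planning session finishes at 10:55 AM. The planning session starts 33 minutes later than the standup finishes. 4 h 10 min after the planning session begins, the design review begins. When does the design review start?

The standup ends at 10:55 AM − 118 min = 8:57 AM.
The planning session starts at 8:57 AM + 33 min = 9:30 AM.
The design review starts at 9:30 AM + 250 min = 1:40 PM.

1:40 PM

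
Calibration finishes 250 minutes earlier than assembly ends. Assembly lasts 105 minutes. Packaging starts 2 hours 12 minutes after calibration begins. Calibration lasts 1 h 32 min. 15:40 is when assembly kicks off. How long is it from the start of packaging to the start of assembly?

Assembly ends at 15:40 + 105 min = 17:25.
Calibration ends at 17:25 − 250 min = 13:15.
Calibration starts at 13:15 − 92 min = 11:43.
Packaging starts at 11:43 + 132 min = 13:55.
From 13:55 to 15:40 is 1 hour 45 minutes.

1 hour 45 minutes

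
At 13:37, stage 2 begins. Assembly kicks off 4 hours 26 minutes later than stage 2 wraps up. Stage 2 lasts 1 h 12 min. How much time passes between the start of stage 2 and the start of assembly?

Stage 2 ends at 13:37 + 72 min = 14:49.
Assembly starts at 14:49 + 266 min = 19:15.
From 13:37 to 19:15 is 5 h 38 min.

5 h 38 min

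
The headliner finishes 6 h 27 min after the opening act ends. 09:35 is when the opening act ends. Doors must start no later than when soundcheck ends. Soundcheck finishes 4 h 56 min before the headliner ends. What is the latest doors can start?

11:06

The headliner ends at 09:35 + 387 min = 16:02.
Soundcheck ends at 16:02 − 296 min = 11:06.
Doors is bounded by soundcheck, so the latest it can start is 11:06.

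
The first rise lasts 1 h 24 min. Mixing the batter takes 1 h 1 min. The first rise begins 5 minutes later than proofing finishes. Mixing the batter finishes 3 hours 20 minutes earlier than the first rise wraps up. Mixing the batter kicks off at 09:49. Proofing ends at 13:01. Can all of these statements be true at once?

The first rise starts at 13:01 + 5 min = 13:06.
The first rise ends at 13:06 + 84 min = 14:30.
Mixing the batter ends at 14:30 − 200 min = 11:10.
Mixing the batter starts at 11:10 − 61 min = 10:09.
But mixing the batter is also said to start at 09:49 — a 20-minute conflict.

No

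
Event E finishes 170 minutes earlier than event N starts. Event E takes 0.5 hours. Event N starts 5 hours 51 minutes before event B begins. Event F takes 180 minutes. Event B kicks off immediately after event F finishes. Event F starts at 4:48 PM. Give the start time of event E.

10:37 AM

Event F ends at 4:48 PM + 180 min = 7:48 PM.
So event B starts at 7:48 PM.
Event N starts at 7:48 PM − 351 min = 1:57 PM.
Event E ends at 1:57 PM − 170 min = 11:07 AM.
Event E starts at 11:07 AM − 30 min = 10:37 AM.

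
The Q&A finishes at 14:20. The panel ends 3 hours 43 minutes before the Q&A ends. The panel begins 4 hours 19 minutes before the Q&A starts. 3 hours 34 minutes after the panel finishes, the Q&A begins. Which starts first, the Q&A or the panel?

The panel ends at 14:20 − 223 min = 10:37.
The Q&A starts at 10:37 + 214 min = 14:11.
The panel starts at 14:11 − 259 min = 09:52.
The Q&A starts at 14:11 and the panel starts at 09:52, so the panel is first.

the panel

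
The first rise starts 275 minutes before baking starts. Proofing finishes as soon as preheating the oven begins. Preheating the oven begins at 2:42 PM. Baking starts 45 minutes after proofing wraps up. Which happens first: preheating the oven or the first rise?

Proofing ends at 2:42 PM.
Baking starts at 2:42 PM + 45 min = 3:27 PM.
The first rise starts at 3:27 PM − 275 min = 10:52 AM.
Preheating the oven starts at 2:42 PM and the first rise starts at 10:52 AM, so the first rise is first.

the first rise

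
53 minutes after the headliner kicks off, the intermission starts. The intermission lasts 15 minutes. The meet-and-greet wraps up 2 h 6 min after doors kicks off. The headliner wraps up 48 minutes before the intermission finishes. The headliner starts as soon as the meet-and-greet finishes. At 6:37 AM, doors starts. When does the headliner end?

9:03 AM

The meet-and-greet ends at 6:37 AM + 126 min = 8:43 AM.
So the headliner starts at 8:43 AM.
The intermission starts at 8:43 AM + 53 min = 9:36 AM.
The intermission ends at 9:36 AM + 15 min = 9:51 AM.
The headliner ends at 9:51 AM − 48 min = 9:03 AM.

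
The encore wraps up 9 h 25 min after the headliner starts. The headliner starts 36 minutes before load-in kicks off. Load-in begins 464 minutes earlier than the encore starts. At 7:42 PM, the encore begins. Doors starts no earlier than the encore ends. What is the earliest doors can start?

Load-in starts at 7:42 PM − 464 min = 11:58 AM.
The headliner starts at 11:58 AM − 36 min = 11:22 AM.
The encore ends at 11:22 AM + 565 min = 8:47 PM.
Doors is bounded by the encore, so the earliest it can start is 8:47 PM.

8:47 PM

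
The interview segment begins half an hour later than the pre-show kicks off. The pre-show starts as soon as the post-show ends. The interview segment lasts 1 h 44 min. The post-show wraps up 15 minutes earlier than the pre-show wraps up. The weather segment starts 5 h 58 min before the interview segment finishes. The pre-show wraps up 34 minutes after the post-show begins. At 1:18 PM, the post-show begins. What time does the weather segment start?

9:53 AM

The pre-show ends at 1:18 PM + 34 min = 1:52 PM.
The post-show ends at 1:52 PM − 15 min = 1:37 PM.
So the pre-show starts at 1:37 PM.
The interview segment starts at 1:37 PM + 30 min = 2:07 PM.
The interview segment ends at 2:07 PM + 104 min = 3:51 PM.
The weather segment starts at 3:51 PM − 358 min = 9:53 AM.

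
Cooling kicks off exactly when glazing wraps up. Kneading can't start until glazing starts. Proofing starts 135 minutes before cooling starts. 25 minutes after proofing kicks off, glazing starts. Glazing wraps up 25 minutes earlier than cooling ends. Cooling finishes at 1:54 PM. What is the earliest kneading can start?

11:39 AM

Glazing ends at 1:54 PM − 25 min = 1:29 PM.
So cooling starts at 1:29 PM.
Proofing starts at 1:29 PM − 135 min = 11:14 AM.
Glazing starts at 11:14 AM + 25 min = 11:39 AM.
Kneading is bounded by glazing, so the earliest it can start is 11:39 AM.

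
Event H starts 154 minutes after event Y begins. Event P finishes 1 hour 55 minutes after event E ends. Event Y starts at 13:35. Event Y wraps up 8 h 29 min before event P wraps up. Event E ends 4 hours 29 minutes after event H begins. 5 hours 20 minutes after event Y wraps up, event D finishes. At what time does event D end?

19:24

Event H starts at 13:35 + 154 min = 16:09.
Event E ends at 16:09 + 269 min = 20:38.
Event P ends at 20:38 + 115 min = 22:33.
Event Y ends at 22:33 − 509 min = 14:04.
Event D ends at 14:04 + 320 min = 19:24.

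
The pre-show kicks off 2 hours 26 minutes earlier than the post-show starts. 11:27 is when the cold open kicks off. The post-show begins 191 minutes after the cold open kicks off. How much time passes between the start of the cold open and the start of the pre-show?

45 minutes

The post-show starts at 11:27 + 191 min = 14:38.
The pre-show starts at 14:38 − 146 min = 12:12.
From 11:27 to 12:12 is 45 minutes.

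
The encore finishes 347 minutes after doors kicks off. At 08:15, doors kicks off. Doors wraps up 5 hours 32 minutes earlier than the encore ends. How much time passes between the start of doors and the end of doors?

The encore ends at 08:15 + 347 min = 14:02.
Doors ends at 14:02 − 332 min = 08:30.
From 08:15 to 08:30 is 15 minutes.

15 minutes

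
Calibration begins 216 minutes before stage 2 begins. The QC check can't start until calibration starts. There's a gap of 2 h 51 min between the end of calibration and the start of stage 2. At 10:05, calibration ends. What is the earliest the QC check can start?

09:20

Stage 2 starts at 10:05 + 171 min = 12:56.
Calibration starts at 12:56 − 216 min = 09:20.
The QC check is bounded by calibration, so the earliest it can start is 09:20.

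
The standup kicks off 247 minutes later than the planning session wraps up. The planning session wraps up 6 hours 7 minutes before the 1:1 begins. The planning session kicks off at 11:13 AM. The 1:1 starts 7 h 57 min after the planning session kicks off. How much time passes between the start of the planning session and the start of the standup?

5 hours 57 minutes

The 1:1 starts at 11:13 AM + 477 min = 7:10 PM.
The planning session ends at 7:10 PM − 367 min = 1:03 PM.
The standup starts at 1:03 PM + 247 min = 5:10 PM.
From 11:13 AM to 5:10 PM is 5 hours 57 minutes.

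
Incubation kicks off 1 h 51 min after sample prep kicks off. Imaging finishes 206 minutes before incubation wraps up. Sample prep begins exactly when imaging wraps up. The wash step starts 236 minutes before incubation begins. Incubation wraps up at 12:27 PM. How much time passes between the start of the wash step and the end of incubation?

5 h 31 min

Imaging ends at 12:27 PM − 206 min = 9:01 AM.
So sample prep starts at 9:01 AM.
Incubation starts at 9:01 AM + 111 min = 10:52 AM.
The wash step starts at 10:52 AM − 236 min = 6:56 AM.
From 6:56 AM to 12:27 PM is 5 h 31 min.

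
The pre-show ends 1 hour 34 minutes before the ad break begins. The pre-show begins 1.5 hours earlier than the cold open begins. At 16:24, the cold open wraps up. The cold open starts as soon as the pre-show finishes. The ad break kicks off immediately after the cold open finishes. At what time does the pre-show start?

The ad break starts at 16:24.
The pre-show ends at 16:24 − 94 min = 14:50.
So the cold open starts at 14:50.
The pre-show starts at 14:50 − 90 min = 13:20.

13:20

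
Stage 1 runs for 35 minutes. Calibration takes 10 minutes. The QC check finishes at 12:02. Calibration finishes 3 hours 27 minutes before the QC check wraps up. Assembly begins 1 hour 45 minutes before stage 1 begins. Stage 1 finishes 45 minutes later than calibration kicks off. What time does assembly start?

Calibration ends at 12:02 − 207 min = 08:35.
Calibration starts at 08:35 − 10 min = 08:25.
Stage 1 ends at 08:25 + 45 min = 09:10.
Stage 1 starts at 09:10 − 35 min = 08:35.
Assembly starts at 08:35 − 105 min = 06:50.

06:50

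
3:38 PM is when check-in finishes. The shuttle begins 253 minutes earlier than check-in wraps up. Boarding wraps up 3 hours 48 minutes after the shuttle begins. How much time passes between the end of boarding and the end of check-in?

The shuttle starts at 3:38 PM − 253 min = 11:25 AM.
Boarding ends at 11:25 AM + 228 min = 3:13 PM.
From 3:13 PM to 3:38 PM is 25 minutes.

25 minutes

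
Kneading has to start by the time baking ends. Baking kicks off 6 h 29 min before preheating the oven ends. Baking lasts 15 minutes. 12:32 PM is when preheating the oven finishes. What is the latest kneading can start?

Baking starts at 12:32 PM − 389 min = 6:03 AM.
Baking ends at 6:03 AM + 15 min = 6:18 AM.
Kneading is bounded by baking, so the latest it can start is 6:18 AM.

6:18 AM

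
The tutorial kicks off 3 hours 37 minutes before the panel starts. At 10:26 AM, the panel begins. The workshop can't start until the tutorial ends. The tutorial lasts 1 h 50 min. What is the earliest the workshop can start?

The tutorial starts at 10:26 AM − 217 min = 6:49 AM.
The tutorial ends at 6:49 AM + 110 min = 8:39 AM.
The workshop is bounded by the tutorial, so the earliest it can start is 8:39 AM.

8:39 AM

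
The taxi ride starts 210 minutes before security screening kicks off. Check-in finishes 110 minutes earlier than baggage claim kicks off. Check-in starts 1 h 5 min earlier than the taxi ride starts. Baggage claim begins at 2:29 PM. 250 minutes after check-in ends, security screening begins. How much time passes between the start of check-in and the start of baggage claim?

Check-in ends at 2:29 PM − 110 min = 12:39 PM.
Security screening starts at 12:39 PM + 250 min = 4:49 PM.
The taxi ride starts at 4:49 PM − 210 min = 1:19 PM.
Check-in starts at 1:19 PM − 65 min = 12:14 PM.
From 12:14 PM to 2:29 PM is 2 hours 15 minutes.

2 hours 15 minutes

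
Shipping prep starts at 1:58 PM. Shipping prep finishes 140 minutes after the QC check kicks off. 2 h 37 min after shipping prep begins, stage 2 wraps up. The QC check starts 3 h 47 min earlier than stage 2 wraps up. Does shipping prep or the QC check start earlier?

the QC check

Stage 2 ends at 1:58 PM + 157 min = 4:35 PM.
The QC check starts at 4:35 PM − 227 min = 12:48 PM.
Shipping prep starts at 1:58 PM and the QC check starts at 12:48 PM, so the QC check is first.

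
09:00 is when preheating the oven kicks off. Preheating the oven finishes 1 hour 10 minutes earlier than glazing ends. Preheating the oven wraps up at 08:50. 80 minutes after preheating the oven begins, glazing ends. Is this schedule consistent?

No

Glazing ends at 09:00 + 80 min = 10:20.
Preheating the oven ends at 10:20 − 70 min = 09:10.
But preheating the oven is also said to end at 08:50 — a 20-minute conflict.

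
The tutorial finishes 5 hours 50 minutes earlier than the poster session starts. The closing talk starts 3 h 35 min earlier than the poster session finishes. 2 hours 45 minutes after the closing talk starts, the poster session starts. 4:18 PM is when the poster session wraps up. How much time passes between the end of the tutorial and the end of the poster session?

The closing talk starts at 4:18 PM − 215 min = 12:43 PM.
The poster session starts at 12:43 PM + 165 min = 3:28 PM.
The tutorial ends at 3:28 PM − 350 min = 9:38 AM.
From 9:38 AM to 4:18 PM is 400 minutes.

400 minutes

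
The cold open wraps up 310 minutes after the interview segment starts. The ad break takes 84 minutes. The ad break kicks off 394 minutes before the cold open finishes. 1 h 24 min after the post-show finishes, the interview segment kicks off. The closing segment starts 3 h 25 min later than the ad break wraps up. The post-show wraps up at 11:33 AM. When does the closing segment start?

The interview segment starts at 11:33 AM + 84 min = 12:57 PM.
The cold open ends at 12:57 PM + 310 min = 6:07 PM.
The ad break starts at 6:07 PM − 394 min = 11:33 AM.
The ad break ends at 11:33 AM + 84 min = 12:57 PM.
The closing segment starts at 12:57 PM + 205 min = 4:22 PM.

4:22 PM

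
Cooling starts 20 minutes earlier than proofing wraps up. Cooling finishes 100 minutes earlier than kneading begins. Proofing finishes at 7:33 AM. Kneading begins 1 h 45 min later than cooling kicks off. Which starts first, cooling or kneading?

cooling

Cooling starts at 7:33 AM − 20 min = 7:13 AM.
Kneading starts at 7:13 AM + 105 min = 8:58 AM.
Cooling starts at 7:13 AM and kneading starts at 8:58 AM, so cooling is first.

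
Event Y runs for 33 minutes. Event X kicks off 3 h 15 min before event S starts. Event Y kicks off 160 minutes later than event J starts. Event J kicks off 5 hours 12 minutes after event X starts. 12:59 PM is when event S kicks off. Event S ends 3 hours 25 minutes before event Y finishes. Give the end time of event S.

Event X starts at 12:59 PM − 195 min = 9:44 AM.
Event J starts at 9:44 AM + 312 min = 2:56 PM.
Event Y starts at 2:56 PM + 160 min = 5:36 PM.
Event Y ends at 5:36 PM + 33 min = 6:09 PM.
Event S ends at 6:09 PM − 205 min = 2:44 PM.

2:44 PM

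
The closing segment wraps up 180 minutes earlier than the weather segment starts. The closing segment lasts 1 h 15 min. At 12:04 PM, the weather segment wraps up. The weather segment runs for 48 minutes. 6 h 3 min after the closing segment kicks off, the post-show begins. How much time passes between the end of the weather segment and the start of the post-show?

The weather segment starts at 12:04 PM − 48 min = 11:16 AM.
The closing segment ends at 11:16 AM − 180 min = 8:16 AM.
The closing segment starts at 8:16 AM − 75 min = 7:01 AM.
The post-show starts at 7:01 AM + 363 min = 1:04 PM.
From 12:04 PM to 1:04 PM is 60 minutes.

60 minutes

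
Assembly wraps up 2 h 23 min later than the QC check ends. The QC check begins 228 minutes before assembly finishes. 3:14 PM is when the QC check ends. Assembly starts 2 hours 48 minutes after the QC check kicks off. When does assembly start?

4:37 PM

Assembly ends at 3:14 PM + 143 min = 5:37 PM.
The QC check starts at 5:37 PM − 228 min = 1:49 PM.
Assembly starts at 1:49 PM + 168 min = 4:37 PM.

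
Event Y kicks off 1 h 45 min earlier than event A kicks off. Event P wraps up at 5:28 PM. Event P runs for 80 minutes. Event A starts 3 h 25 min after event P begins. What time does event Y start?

5:48 PM

Event P starts at 5:28 PM − 80 min = 4:08 PM.
Event A starts at 4:08 PM + 205 min = 7:33 PM.
Event Y starts at 7:33 PM − 105 min = 5:48 PM.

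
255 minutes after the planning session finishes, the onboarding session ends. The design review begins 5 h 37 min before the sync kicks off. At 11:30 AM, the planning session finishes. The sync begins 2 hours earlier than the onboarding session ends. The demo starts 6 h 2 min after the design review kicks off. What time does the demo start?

2:10 PM

The onboarding session ends at 11:30 AM + 255 min = 3:45 PM.
The sync starts at 3:45 PM − 120 min = 1:45 PM.
The design review starts at 1:45 PM − 337 min = 8:08 AM.
The demo starts at 8:08 AM + 362 min = 2:10 PM.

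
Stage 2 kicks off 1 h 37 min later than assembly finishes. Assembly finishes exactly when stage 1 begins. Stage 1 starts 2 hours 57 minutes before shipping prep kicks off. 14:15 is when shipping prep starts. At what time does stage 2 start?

12:55

Stage 1 starts at 14:15 − 177 min = 11:18.
So assembly ends at 11:18.
Stage 2 starts at 11:18 + 97 min = 12:55.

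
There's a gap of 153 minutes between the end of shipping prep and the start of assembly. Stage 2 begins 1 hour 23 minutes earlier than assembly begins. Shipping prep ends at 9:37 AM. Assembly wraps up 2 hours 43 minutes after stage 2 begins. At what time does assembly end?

Assembly starts at 9:37 AM + 153 min = 12:10 PM.
Stage 2 starts at 12:10 PM − 83 min = 10:47 AM.
Assembly ends at 10:47 AM + 163 min = 1:30 PM.

1:30 PM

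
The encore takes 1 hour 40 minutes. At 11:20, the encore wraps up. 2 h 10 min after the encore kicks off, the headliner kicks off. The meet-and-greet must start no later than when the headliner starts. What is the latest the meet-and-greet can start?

The encore starts at 11:20 − 100 min = 09:40.
The headliner starts at 09:40 + 130 min = 11:50.
The meet-and-greet is bounded by the headliner, so the latest it can start is 11:50.

11:50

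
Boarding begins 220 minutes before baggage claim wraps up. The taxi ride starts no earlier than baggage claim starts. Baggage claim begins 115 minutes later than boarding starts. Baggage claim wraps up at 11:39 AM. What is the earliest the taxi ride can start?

Boarding starts at 11:39 AM − 220 min = 7:59 AM.
Baggage claim starts at 7:59 AM + 115 min = 9:54 AM.
The taxi ride is bounded by baggage claim, so the earliest it can start is 9:54 AM.

9:54 AM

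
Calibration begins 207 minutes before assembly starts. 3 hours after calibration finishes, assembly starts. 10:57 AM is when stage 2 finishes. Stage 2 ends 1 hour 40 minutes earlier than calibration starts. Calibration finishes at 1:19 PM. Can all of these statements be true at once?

No

Assembly starts at 1:19 PM + 180 min = 4:19 PM.
Calibration starts at 4:19 PM − 207 min = 12:52 PM.
Stage 2 ends at 12:52 PM − 100 min = 11:12 AM.
But stage 2 is also said to end at 10:57 AM — a 15-minute conflict.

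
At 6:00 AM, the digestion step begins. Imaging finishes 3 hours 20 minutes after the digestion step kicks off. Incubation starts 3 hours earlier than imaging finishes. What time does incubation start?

6:20 AM

Imaging ends at 6:00 AM + 200 min = 9:20 AM.
Incubation starts at 9:20 AM − 180 min = 6:20 AM.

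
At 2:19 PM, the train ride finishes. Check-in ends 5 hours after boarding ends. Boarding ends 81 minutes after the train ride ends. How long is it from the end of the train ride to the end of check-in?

6 h 21 min

Boarding ends at 2:19 PM + 81 min = 3:40 PM.
Check-in ends at 3:40 PM + 300 min = 8:40 PM.
From 2:19 PM to 8:40 PM is 6 h 21 min.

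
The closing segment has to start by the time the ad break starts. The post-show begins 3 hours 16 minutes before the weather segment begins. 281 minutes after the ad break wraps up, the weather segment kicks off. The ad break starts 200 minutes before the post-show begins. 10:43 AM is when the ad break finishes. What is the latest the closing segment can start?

The weather segment starts at 10:43 AM + 281 min = 3:24 PM.
The post-show starts at 3:24 PM − 196 min = 12:08 PM.
The ad break starts at 12:08 PM − 200 min = 8:48 AM.
The closing segment is bounded by the ad break, so the latest it can start is 8:48 AM.

8:48 AM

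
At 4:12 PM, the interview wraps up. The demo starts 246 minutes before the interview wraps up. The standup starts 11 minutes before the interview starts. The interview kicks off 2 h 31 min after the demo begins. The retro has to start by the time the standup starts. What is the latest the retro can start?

The demo starts at 4:12 PM − 246 min = 12:06 PM.
The interview starts at 12:06 PM + 151 min = 2:37 PM.
The standup starts at 2:37 PM − 11 min = 2:26 PM.
The retro is bounded by the standup, so the latest it can start is 2:26 PM.

2:26 PM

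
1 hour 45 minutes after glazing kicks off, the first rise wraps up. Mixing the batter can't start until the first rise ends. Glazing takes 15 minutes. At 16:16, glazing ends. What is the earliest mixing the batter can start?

Glazing starts at 16:16 − 15 min = 16:01.
The first rise ends at 16:01 + 105 min = 17:46.
Mixing the batter is bounded by the first rise, so the earliest it can start is 17:46.

17:46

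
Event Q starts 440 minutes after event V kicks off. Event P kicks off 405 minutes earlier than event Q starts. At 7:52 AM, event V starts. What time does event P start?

8:27 AM

Event Q starts at 7:52 AM + 440 min = 3:12 PM.
Event P starts at 3:12 PM − 405 min = 8:27 AM.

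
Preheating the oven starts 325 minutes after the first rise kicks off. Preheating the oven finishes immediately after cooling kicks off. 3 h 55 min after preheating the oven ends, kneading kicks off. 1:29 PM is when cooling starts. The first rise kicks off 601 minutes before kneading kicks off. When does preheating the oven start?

Preheating the oven ends at 1:29 PM.
Kneading starts at 1:29 PM + 235 min = 5:24 PM.
The first rise starts at 5:24 PM − 601 min = 7:23 AM.
Preheating the oven starts at 7:23 AM + 325 min = 12:48 PM.

12:48 PM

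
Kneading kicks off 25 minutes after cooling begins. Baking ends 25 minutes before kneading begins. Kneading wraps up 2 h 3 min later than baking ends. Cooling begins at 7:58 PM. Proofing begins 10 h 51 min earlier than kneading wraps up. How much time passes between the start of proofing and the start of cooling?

8 h 48 min

Kneading starts at 7:58 PM + 25 min = 8:23 PM.
Baking ends at 8:23 PM − 25 min = 7:58 PM.
Kneading ends at 7:58 PM + 123 min = 10:01 PM.
Proofing starts at 10:01 PM − 651 min = 11:10 AM.
From 11:10 AM to 7:58 PM is 8 h 48 min.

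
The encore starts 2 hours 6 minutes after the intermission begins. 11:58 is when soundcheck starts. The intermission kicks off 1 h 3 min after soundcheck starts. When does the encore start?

15:07

The intermission starts at 11:58 + 63 min = 13:01.
The encore starts at 13:01 + 126 min = 15:07.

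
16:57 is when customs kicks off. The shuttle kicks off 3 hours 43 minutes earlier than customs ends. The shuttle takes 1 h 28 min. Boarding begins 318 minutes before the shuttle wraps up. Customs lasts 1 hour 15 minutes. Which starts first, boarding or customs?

boarding

Customs ends at 16:57 + 75 min = 18:12.
The shuttle starts at 18:12 − 223 min = 14:29.
The shuttle ends at 14:29 + 88 min = 15:57.
Boarding starts at 15:57 − 318 min = 10:39.
Boarding starts at 10:39 and customs starts at 16:57, so boarding is first.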